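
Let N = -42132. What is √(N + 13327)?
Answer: I*√28805 ≈ 169.72*I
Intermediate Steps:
√(N + 13327) = √(-42132 + 13327) = √(-28805) = I*√28805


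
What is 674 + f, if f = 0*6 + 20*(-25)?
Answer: 174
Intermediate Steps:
f = -500 (f = 0 - 500 = -500)
674 + f = 674 - 500 = 174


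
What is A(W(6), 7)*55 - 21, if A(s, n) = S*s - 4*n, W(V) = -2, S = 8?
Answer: -2441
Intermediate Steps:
A(s, n) = -4*n + 8*s (A(s, n) = 8*s - 4*n = -4*n + 8*s)
A(W(6), 7)*55 - 21 = (-4*7 + 8*(-2))*55 - 21 = (-28 - 16)*55 - 21 = -44*55 - 21 = -2420 - 21 = -2441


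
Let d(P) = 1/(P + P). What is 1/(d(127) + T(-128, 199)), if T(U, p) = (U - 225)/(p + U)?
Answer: -18034/89591 ≈ -0.20129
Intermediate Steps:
d(P) = 1/(2*P)
T(U, p) = (-225 + U)/(U + p)
1/(d(127) + T(-128, 199)) = 1/((1/2)/127 + (-225 - 128)/(-128 + 199)) = 1/((1/2)*(1/127) - 353/71) = 1/(1/254 + (1/71)*(-353)) = 1/(1/254 - 353/71) = 1/(-89591/18034) = -18034/89591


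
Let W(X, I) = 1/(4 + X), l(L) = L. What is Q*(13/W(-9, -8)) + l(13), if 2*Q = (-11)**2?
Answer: -7839/2 ≈ -3919.5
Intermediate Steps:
Q = 121/2 (Q = (1/2)*(-11)**2 = (1/2)*121 = 121/2 ≈ 60.500)
Q*(13/W(-9, -8)) + l(13) = 121*(13/(1/(4 - 9)))/2 + 13 = 121*(13/(1/(-5)))/2 + 13 = 121*(13/(-1/5))/2 + 13 = 121*(13*(-5))/2 + 13 = (121/2)*(-65) + 13 = -7865/2 + 13 = -7839/2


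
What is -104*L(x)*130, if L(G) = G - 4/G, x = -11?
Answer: 1581840/11 ≈ 1.4380e+5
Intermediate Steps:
-104*L(x)*130 = -104*(-11 - 4/(-11))*130 = -104*(-11 - 4*(-1/11))*130 = -104*(-11 + 4/11)*130 = -104*(-117/11)*130 = (12168/11)*130 = 1581840/11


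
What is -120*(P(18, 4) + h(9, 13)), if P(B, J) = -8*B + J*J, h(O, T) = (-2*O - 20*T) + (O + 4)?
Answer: 47160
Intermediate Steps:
h(O, T) = 4 - O - 20*T (h(O, T) = (-20*T - 2*O) + (4 + O) = 4 - O - 20*T)
P(B, J) = J² - 8*B (P(B, J) = -8*B + J² = J² - 8*B)
-120*(P(18, 4) + h(9, 13)) = -120*((4² - 8*18) + (4 - 1*9 - 20*13)) = -120*((16 - 144) + (4 - 9 - 260)) = -120*(-128 - 265) = -120*(-393) = 47160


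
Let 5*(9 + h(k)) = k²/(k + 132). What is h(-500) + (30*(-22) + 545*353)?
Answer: 4406343/23 ≈ 1.9158e+5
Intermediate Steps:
h(k) = -9 + k²/(5*(132 + k)) (h(k) = -9 + (k²/(k + 132))/5 = -9 + (k²/(132 + k))/5 = -9 + k²/(5*(132 + k)))
h(-500) + (30*(-22) + 545*353) = (-5940 + (-500)² - 45*(-500))/(5*(132 - 500)) + (30*(-22) + 545*353) = (⅕)*(-5940 + 250000 + 22500)/(-368) + (-660 + 192385) = (⅕)*(-1/368)*266560 + 191725 = -3332/23 + 191725 = 4406343/23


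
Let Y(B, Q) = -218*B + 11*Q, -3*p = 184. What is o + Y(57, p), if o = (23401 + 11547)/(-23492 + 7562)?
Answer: -104364284/7965 ≈ -13103.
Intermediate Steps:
p = -184/3 (p = -⅓*184 = -184/3 ≈ -61.333)
o = -17474/7965 (o = 34948/(-15930) = 34948*(-1/15930) = -17474/7965 ≈ -2.1938)
o + Y(57, p) = -17474/7965 + (-218*57 + 11*(-184/3)) = -17474/7965 + (-12426 - 2024/3) = -17474/7965 - 39302/3 = -104364284/7965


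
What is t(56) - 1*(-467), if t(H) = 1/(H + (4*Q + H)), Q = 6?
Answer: 63513/136 ≈ 467.01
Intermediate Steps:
t(H) = 1/(24 + 2*H) (t(H) = 1/(H + (4*6 + H)) = 1/(H + (24 + H)) = 1/(24 + 2*H))
t(56) - 1*(-467) = 1/(2*(12 + 56)) - 1*(-467) = (½)/68 + 467 = (½)*(1/68) + 467 = 1/136 + 467 = 63513/136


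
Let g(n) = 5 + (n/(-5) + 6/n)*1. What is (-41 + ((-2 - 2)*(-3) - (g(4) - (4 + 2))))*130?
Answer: -3731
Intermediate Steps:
g(n) = 5 + 6/n - n/5 (g(n) = 5 + (n*(-⅕) + 6/n)*1 = 5 + (-n/5 + 6/n)*1 = 5 + (6/n - n/5)*1 = 5 + (6/n - n/5) = 5 + 6/n - n/5)
(-41 + ((-2 - 2)*(-3) - (g(4) - (4 + 2))))*130 = (-41 + ((-2 - 2)*(-3) - ((5 + 6/4 - ⅕*4) - (4 + 2))))*130 = (-41 + (-4*(-3) - ((5 + 6*(¼) - ⅘) - 1*6)))*130 = (-41 + (12 - ((5 + 3/2 - ⅘) - 6)))*130 = (-41 + (12 - (57/10 - 6)))*130 = (-41 + (12 - 1*(-3/10)))*130 = (-41 + (12 + 3/10))*130 = (-41 + 123/10)*130 = -287/10*130 = -3731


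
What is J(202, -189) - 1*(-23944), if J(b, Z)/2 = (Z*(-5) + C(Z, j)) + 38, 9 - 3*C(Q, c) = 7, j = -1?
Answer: 77734/3 ≈ 25911.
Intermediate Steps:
C(Q, c) = ⅔ (C(Q, c) = 3 - ⅓*7 = 3 - 7/3 = ⅔)
J(b, Z) = 232/3 - 10*Z (J(b, Z) = 2*((Z*(-5) + ⅔) + 38) = 2*((-5*Z + ⅔) + 38) = 2*((⅔ - 5*Z) + 38) = 2*(116/3 - 5*Z) = 232/3 - 10*Z)
J(202, -189) - 1*(-23944) = (232/3 - 10*(-189)) - 1*(-23944) = (232/3 + 1890) + 23944 = 5902/3 + 23944 = 77734/3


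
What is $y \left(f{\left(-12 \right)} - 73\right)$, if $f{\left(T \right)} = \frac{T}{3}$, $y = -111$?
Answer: $8547$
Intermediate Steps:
$f{\left(T \right)} = \frac{T}{3}$ ($f{\left(T \right)} = T \frac{1}{3} = \frac{T}{3}$)
$y \left(f{\left(-12 \right)} - 73\right) = - 111 \left(\frac{1}{3} \left(-12\right) - 73\right) = - 111 \left(-4 - 73\right) = \left(-111\right) \left(-77\right) = 8547$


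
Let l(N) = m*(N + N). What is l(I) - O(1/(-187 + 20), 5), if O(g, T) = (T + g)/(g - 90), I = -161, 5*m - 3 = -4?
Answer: 4844152/75155 ≈ 64.455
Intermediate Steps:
m = -⅕ (m = ⅗ + (⅕)*(-4) = ⅗ - ⅘ = -⅕ ≈ -0.20000)
O(g, T) = (T + g)/(-90 + g)
l(N) = -2*N/5 (l(N) = -(N + N)/5 = -2*N/5)
l(I) - O(1/(-187 + 20), 5) = -⅖*(-161) - (5 + 1/(-187 + 20))/(-90 + 1/(-187 + 20)) = 322/5 - (5 + 1/(-167))/(-90 + 1/(-167)) = 322/5 - (5 - 1/167)/(-90 - 1/167) = 322/5 - 834/((-15031/167)*167) = 322/5 - (-167)*834/(15031*167) = 322/5 - 1*(-834/15031) = 322/5 + 834/15031 = 4844152/75155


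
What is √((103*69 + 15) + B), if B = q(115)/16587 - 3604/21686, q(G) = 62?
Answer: √25596710608589147006/59950947 ≈ 84.391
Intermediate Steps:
B = -29217508/179852841 (B = 62/16587 - 3604/21686 = 62*(1/16587) - 3604*1/21686 = 62/16587 - 1802/10843 = -29217508/179852841 ≈ -0.16245)
√((103*69 + 15) + B) = √((103*69 + 15) - 29217508/179852841) = √((7107 + 15) - 29217508/179852841) = √(7122 - 29217508/179852841) = √(1280882716094/179852841) = √25596710608589147006/59950947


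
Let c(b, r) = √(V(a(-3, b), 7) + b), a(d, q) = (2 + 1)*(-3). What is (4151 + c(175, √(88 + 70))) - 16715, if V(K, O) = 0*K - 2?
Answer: -12564 + √173 ≈ -12551.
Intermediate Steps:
a(d, q) = -9 (a(d, q) = 3*(-3) = -9)
V(K, O) = -2 (V(K, O) = 0 - 2 = -2)
c(b, r) = √(-2 + b)
(4151 + c(175, √(88 + 70))) - 16715 = (4151 + √(-2 + 175)) - 16715 = (4151 + √173) - 16715 = -12564 + √173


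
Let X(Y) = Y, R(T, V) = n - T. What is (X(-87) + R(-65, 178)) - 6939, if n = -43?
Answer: -7004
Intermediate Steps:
R(T, V) = -43 - T
(X(-87) + R(-65, 178)) - 6939 = (-87 + (-43 - 1*(-65))) - 6939 = (-87 + (-43 + 65)) - 6939 = (-87 + 22) - 6939 = -65 - 6939 = -7004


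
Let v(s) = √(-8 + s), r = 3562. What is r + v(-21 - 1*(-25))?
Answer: 3562 + 2*I ≈ 3562.0 + 2.0*I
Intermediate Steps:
r + v(-21 - 1*(-25)) = 3562 + √(-8 + (-21 - 1*(-25))) = 3562 + √(-8 + (-21 + 25)) = 3562 + √(-8 + 4) = 3562 + √(-4) = 3562 + 2*I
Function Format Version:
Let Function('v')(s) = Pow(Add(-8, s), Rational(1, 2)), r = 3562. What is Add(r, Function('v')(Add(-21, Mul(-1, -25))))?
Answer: Add(3562, Mul(2, I)) ≈ Add(3562.0, Mul(2.0000, I))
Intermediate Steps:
Add(r, Function('v')(Add(-21, Mul(-1, -25)))) = Add(3562, Pow(Add(-8, Add(-21, Mul(-1, -25))), Rational(1, 2))) = Add(3562, Pow(Add(-8, Add(-21, 25)), Rational(1, 2))) = Add(3562, Pow(Add(-8, 4), Rational(1, 2))) = Add(3562, Pow(-4, Rational(1, 2))) = Add(3562, Mul(2, I))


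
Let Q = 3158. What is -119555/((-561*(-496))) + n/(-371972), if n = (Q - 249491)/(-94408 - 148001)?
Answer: -898355536995949/2090847132387024 ≈ -0.42966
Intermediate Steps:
n = 82111/80803 (n = (3158 - 249491)/(-94408 - 148001) = -246333/(-242409) = -246333*(-1/242409) = 82111/80803 ≈ 1.0162)
-119555/((-561*(-496))) + n/(-371972) = -119555/((-561*(-496))) + (82111/80803)/(-371972) = -119555/278256 + (82111/80803)*(-1/371972) = -119555*1/278256 - 82111/30056453516 = -119555/278256 - 82111/30056453516 = -898355536995949/2090847132387024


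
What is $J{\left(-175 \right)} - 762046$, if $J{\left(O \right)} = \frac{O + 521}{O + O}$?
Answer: $- \frac{133358223}{175} \approx -7.6205 \cdot 10^{5}$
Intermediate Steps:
$J{\left(O \right)} = \frac{521 + O}{2 O}$
$J{\left(-175 \right)} - 762046 = \frac{521 - 175}{2 \left(-175\right)} - 762046 = \frac{1}{2} \left(- \frac{1}{175}\right) 346 - 762046 = - \frac{173}{175} - 762046 = - \frac{133358223}{175}$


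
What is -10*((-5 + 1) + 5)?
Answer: -10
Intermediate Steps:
-10*((-5 + 1) + 5) = -10*(-4 + 5) = -10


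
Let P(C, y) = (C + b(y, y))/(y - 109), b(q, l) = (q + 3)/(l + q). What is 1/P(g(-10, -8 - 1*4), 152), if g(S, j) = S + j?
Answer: -13072/6533 ≈ -2.0009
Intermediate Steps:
b(q, l) = (3 + q)/(l + q)
P(C, y) = (C + (3 + y)/(2*y))/(-109 + y) (P(C, y) = (C + (3 + y)/(y + y))/(y - 109) = (C + (3 + y)/((2*y)))/(-109 + y) = (C + (1/(2*y))*(3 + y))/(-109 + y) = (C + (3 + y)/(2*y))/(-109 + y))
1/P(g(-10, -8 - 1*4), 152) = 1/((1/2)*(3 + 152 + 2*(-10 + (-8 - 1*4))*152)/(152*(-109 + 152))) = 1/((1/2)*(1/152)*(3 + 152 + 2*(-10 + (-8 - 4))*152)/43) = 1/((1/2)*(1/152)*(1/43)*(3 + 152 + 2*(-10 - 12)*152)) = 1/((1/2)*(1/152)*(1/43)*(3 + 152 + 2*(-22)*152)) = 1/((1/2)*(1/152)*(1/43)*(3 + 152 - 6688)) = 1/((1/2)*(1/152)*(1/43)*(-6533)) = 1/(-6533/13072) = -13072/6533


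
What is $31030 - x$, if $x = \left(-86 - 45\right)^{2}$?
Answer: $13869$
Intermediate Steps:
$x = 17161$ ($x = \left(-131\right)^{2} = 17161$)
$31030 - x = 31030 - 17161 = 13869$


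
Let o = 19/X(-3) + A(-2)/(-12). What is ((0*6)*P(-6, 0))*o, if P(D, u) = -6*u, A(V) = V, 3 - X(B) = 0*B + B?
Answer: 0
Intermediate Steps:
X(B) = 3 - B (X(B) = 3 - (0*B + B) = 3 - (0 + B) = 3 - B)
o = 10/3 (o = 19/(3 - 1*(-3)) - 2/(-12) = 19/(3 + 3) - 2*(-1/12) = 19/6 + 1/6 = 10/3 ≈ 3.3333)
((0*6)*P(-6, 0))*o = ((0*6)*(-6*0))*(10/3) = (0*0)*(10/3) = 0*(10/3) = 0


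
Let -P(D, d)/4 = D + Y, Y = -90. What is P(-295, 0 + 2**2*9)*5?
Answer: 7700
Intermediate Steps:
P(D, d) = 360 - 4*D (P(D, d) = -4*(D - 90) = -4*(-90 + D) = 360 - 4*D)
P(-295, 0 + 2**2*9)*5 = (360 - 4*(-295))*5 = (360 + 1180)*5 = 1540*5 = 7700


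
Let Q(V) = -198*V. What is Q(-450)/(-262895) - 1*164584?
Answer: -8653679956/52579 ≈ -1.6458e+5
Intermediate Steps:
Q(-450)/(-262895) - 1*164584 = -198*(-450)/(-262895) - 1*164584 = 89100*(-1/262895) - 164584 = -17820/52579 - 164584 = -8653679956/52579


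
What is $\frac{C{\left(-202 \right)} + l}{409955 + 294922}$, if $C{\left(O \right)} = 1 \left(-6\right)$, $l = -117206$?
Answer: $- \frac{117212}{704877} \approx -0.16629$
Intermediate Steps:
$C{\left(O \right)} = -6$
$\frac{C{\left(-202 \right)} + l}{409955 + 294922} = \frac{-6 - 117206}{409955 + 294922} = - \frac{117212}{704877}$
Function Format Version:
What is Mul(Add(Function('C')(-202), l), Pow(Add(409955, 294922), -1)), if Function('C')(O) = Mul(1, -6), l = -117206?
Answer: Rational(-117212, 704877) ≈ -0.16629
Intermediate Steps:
Function('C')(O) = -6
Mul(Add(Function('C')(-202), l), Pow(Add(409955, 294922), -1)) = Mul(Add(-6, -117206), Pow(Add(409955, 294922), -1)) = Mul(-117212, Pow(704877, -1)) = Mul(-117212, Rational(1, 704877)) = Rational(-117212, 704877)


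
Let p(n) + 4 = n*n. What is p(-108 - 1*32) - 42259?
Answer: -22663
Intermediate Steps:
p(n) = -4 + n² (p(n) = -4 + n*n = -4 + n²)
p(-108 - 1*32) - 42259 = (-4 + (-108 - 1*32)²) - 42259 = (-4 + (-108 - 32)²) - 42259 = (-4 + (-140)²) - 42259 = (-4 + 19600) - 42259 = 19596 - 42259 = -22663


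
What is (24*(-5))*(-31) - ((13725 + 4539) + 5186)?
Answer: -19730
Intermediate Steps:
(24*(-5))*(-31) - ((13725 + 4539) + 5186) = -120*(-31) - (18264 + 5186) = 3720 - 1*23450 = 3720 - 23450 = -19730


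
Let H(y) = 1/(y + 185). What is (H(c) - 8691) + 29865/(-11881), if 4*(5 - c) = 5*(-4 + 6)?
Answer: -38732839738/4455375 ≈ -8693.5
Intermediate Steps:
c = 5/2 (c = 5 - 5*(-4 + 6)/4 = 5 - 5*2/4 = 5 - ¼*10 = 5 - 5/2 = 5/2 ≈ 2.5000)
H(y) = 1/(185 + y)
(H(c) - 8691) + 29865/(-11881) = (1/(185 + 5/2) - 8691) + 29865/(-11881) = (1/(375/2) - 8691) + 29865*(-1/11881) = (2/375 - 8691) - 29865/11881 = -3259123/375 - 29865/11881 = -38732839738/4455375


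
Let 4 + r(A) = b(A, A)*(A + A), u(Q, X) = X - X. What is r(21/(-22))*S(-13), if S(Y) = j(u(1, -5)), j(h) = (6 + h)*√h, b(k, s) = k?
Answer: 0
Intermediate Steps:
u(Q, X) = 0
r(A) = -4 + 2*A² (r(A) = -4 + A*(A + A) = -4 + A*(2*A) = -4 + 2*A²)
j(h) = √h*(6 + h)
S(Y) = 0 (S(Y) = √0*(6 + 0) = 0*6 = 0)
r(21/(-22))*S(-13) = (-4 + 2*(21/(-22))²)*0 = (-4 + 2*(21*(-1/22))²)*0 = (-4 + 2*(-21/22)²)*0 = (-4 + 2*(441/484))*0 = (-4 + 441/242)*0 = -527/242*0 = 0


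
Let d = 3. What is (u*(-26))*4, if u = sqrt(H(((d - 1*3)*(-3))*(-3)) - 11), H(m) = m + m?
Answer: -104*I*sqrt(11) ≈ -344.93*I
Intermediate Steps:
H(m) = 2*m
u = I*sqrt(11) (u = sqrt(2*(((3 - 1*3)*(-3))*(-3)) - 11) = sqrt(2*(((3 - 3)*(-3))*(-3)) - 11) = sqrt(2*((0*(-3))*(-3)) - 11) = sqrt(2*(0*(-3)) - 11) = sqrt(2*0 - 11) = sqrt(0 - 11) = sqrt(-11) = I*sqrt(11) ≈ 3.3166*I)
(u*(-26))*4 = ((I*sqrt(11))*(-26))*4 = -26*I*sqrt(11)*4 = -104*I*sqrt(11)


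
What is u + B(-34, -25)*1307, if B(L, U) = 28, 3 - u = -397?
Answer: 36996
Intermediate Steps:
u = 400 (u = 3 - 1*(-397) = 3 + 397 = 400)
u + B(-34, -25)*1307 = 400 + 28*1307 = 400 + 36596 = 36996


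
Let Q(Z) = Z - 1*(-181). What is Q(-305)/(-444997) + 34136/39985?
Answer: 15195375732/17793205045 ≈ 0.85400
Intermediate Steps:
Q(Z) = 181 + Z (Q(Z) = Z + 181 = 181 + Z)
Q(-305)/(-444997) + 34136/39985 = (181 - 305)/(-444997) + 34136/39985 = -124*(-1/444997) + 34136*(1/39985) = 124/444997 + 34136/39985 = 15195375732/17793205045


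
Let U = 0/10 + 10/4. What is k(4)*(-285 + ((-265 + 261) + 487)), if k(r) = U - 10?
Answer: -1485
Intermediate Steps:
U = 5/2 (U = 0*(1/10) + 10*(1/4) = 0 + 5/2 = 5/2 ≈ 2.5000)
k(r) = -15/2 (k(r) = 5/2 - 10 = -15/2)
k(4)*(-285 + ((-265 + 261) + 487)) = -15*(-285 + ((-265 + 261) + 487))/2 = -15*(-285 + (-4 + 487))/2 = -15*(-285 + 483)/2 = -15/2*198 = -1485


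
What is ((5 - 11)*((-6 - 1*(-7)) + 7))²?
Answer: 2304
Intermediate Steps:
((5 - 11)*((-6 - 1*(-7)) + 7))² = (-6*((-6 + 7) + 7))² = (-6*(1 + 7))² = (-6*8)² = (-48)² = 2304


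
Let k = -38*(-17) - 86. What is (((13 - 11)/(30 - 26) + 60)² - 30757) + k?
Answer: -106147/4 ≈ -26537.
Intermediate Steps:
k = 560 (k = 646 - 86 = 560)
(((13 - 11)/(30 - 26) + 60)² - 30757) + k = (((13 - 11)/(30 - 26) + 60)² - 30757) + 560 = ((2/4 + 60)² - 30757) + 560 = ((2*(¼) + 60)² - 30757) + 560 = ((½ + 60)² - 30757) + 560 = ((121/2)² - 30757) + 560 = (14641/4 - 30757) + 560 = -108387/4 + 560 = -106147/4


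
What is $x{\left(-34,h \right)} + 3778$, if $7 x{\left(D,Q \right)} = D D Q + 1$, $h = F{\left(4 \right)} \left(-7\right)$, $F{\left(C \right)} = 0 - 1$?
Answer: $\frac{34539}{7} \approx 4934.1$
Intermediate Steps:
$F{\left(C \right)} = -1$
$h = 7$ ($h = \left(-1\right) \left(-7\right) = 7$)
$x{\left(D,Q \right)} = \frac{1}{7} + \frac{Q D^{2}}{7}$ ($x{\left(D,Q \right)} = \frac{D D Q + 1}{7} = \frac{D^{2} Q + 1}{7} = \frac{Q D^{2} + 1}{7} = \frac{1 + Q D^{2}}{7} = \frac{1}{7} + \frac{Q D^{2}}{7}$)
$x{\left(-34,h \right)} + 3778 = \left(\frac{1}{7} + \frac{1}{7} \cdot 7 \left(-34\right)^{2}\right) + 3778 = \left(\frac{1}{7} + \frac{1}{7} \cdot 7 \cdot 1156\right) + 3778 = \left(\frac{1}{7} + 1156\right) + 3778 = \frac{8093}{7} + 3778 = \frac{34539}{7}$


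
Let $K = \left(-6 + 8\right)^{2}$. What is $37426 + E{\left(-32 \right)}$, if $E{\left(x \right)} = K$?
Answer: $37430$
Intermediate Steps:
$K = 4$ ($K = 2^{2} = 4$)
$E{\left(x \right)} = 4$
$37426 + E{\left(-32 \right)} = 37426 + 4 = 37430$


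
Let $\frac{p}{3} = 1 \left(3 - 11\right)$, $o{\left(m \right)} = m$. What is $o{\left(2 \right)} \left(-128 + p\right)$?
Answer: $-304$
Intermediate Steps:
$p = -24$ ($p = 3 \cdot 1 \left(3 - 11\right) = 3 \cdot 1 \left(-8\right) = 3 \left(-8\right) = -24$)
$o{\left(2 \right)} \left(-128 + p\right) = 2 \left(-128 - 24\right) = 2 \left(-152\right) = -304$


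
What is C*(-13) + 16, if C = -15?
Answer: 211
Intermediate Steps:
C*(-13) + 16 = -15*(-13) + 16 = 195 + 16 = 211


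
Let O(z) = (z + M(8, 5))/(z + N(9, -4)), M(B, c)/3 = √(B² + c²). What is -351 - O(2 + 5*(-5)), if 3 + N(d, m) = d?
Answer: -5990/17 + 3*√89/17 ≈ -350.69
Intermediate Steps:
N(d, m) = -3 + d
M(B, c) = 3*√(B² + c²)
O(z) = (z + 3*√89)/(6 + z) (O(z) = (z + 3*√(8² + 5²))/(z + (-3 + 9)) = (z + 3*√(64 + 25))/(z + 6) = (z + 3*√89)/(6 + z))
-351 - O(2 + 5*(-5)) = -351 - ((2 + 5*(-5)) + 3*√89)/(6 + (2 + 5*(-5))) = -351 - ((2 - 25) + 3*√89)/(6 + (2 - 25)) = -351 - (-23 + 3*√89)/(6 - 23) = -351 - (-23 + 3*√89)/(-17) = -351 - (-1)*(-23 + 3*√89)/17 = -351 - (23/17 - 3*√89/17) = -351 + (-23/17 + 3*√89/17) = -5990/17 + 3*√89/17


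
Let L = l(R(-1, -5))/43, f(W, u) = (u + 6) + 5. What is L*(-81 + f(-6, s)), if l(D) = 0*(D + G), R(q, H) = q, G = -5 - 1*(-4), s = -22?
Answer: 0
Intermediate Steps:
G = -1 (G = -5 + 4 = -1)
l(D) = 0 (l(D) = 0*(D - 1) = 0*(-1 + D) = 0)
f(W, u) = 11 + u (f(W, u) = (6 + u) + 5 = 11 + u)
L = 0 (L = 0/43 = 0*(1/43) = 0)
L*(-81 + f(-6, s)) = 0*(-81 + (11 - 22)) = 0*(-81 - 11) = 0*(-92) = 0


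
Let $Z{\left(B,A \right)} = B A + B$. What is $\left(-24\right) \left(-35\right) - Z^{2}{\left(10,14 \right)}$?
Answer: $-21660$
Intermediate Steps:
$Z{\left(B,A \right)} = B + A B$ ($Z{\left(B,A \right)} = A B + B = B + A B$)
$\left(-24\right) \left(-35\right) - Z^{2}{\left(10,14 \right)} = \left(-24\right) \left(-35\right) - \left(10 \left(1 + 14\right)\right)^{2} = 840 - \left(10 \cdot 15\right)^{2} = 840 - 150^{2} = 840 - 22500 = -21660$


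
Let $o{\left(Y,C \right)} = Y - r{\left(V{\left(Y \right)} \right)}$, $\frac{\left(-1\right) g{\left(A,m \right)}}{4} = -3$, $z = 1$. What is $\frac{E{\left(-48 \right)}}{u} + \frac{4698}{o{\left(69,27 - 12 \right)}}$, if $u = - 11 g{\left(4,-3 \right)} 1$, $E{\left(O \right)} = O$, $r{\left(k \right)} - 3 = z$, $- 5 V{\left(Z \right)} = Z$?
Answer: $\frac{51938}{715} \approx 72.641$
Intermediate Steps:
$V{\left(Z \right)} = - \frac{Z}{5}$
$r{\left(k \right)} = 4$ ($r{\left(k \right)} = 3 + 1 = 4$)
$g{\left(A,m \right)} = 12$ ($g{\left(A,m \right)} = \left(-4\right) \left(-3\right) = 12$)
$o{\left(Y,C \right)} = -4 + Y$ ($o{\left(Y,C \right)} = Y - 4 = -4 + Y$)
$u = -132$ ($u = \left(-11\right) 12 \cdot 1 = \left(-132\right) 1 = -132$)
$\frac{E{\left(-48 \right)}}{u} + \frac{4698}{o{\left(69,27 - 12 \right)}} = - \frac{48}{-132} + \frac{4698}{-4 + 69} = \left(-48\right) \left(- \frac{1}{132}\right) + \frac{4698}{65} = \frac{4}{11} + 4698 \cdot \frac{1}{65} = \frac{4}{11} + \frac{4698}{65} = \frac{51938}{715}$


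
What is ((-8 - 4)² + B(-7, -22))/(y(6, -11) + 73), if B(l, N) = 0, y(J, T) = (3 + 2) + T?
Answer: 144/67 ≈ 2.1493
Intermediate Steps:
y(J, T) = 5 + T
((-8 - 4)² + B(-7, -22))/(y(6, -11) + 73) = ((-8 - 4)² + 0)/((5 - 11) + 73) = ((-12)² + 0)/(-6 + 73) = (144 + 0)/67 = 144*(1/67) = 144/67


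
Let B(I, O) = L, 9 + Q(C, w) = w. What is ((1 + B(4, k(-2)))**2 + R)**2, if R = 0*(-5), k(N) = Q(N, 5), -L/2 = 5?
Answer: 6561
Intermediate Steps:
Q(C, w) = -9 + w
L = -10 (L = -2*5 = -10)
k(N) = -4 (k(N) = -9 + 5 = -4)
B(I, O) = -10
R = 0
((1 + B(4, k(-2)))**2 + R)**2 = ((1 - 10)**2 + 0)**2 = ((-9)**2 + 0)**2 = (81 + 0)**2 = 81**2 = 6561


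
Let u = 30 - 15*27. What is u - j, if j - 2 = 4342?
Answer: -4719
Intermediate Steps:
j = 4344 (j = 2 + 4342 = 4344)
u = -375 (u = 30 - 405 = -375)
u - j = -375 - 1*4344 = -375 - 4344 = -4719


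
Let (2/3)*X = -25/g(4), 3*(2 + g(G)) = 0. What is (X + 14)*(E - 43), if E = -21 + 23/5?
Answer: -38907/20 ≈ -1945.3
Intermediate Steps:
g(G) = -2 (g(G) = -2 + (⅓)*0 = -2 + 0 = -2)
X = 75/4 (X = 3*(-25/(-2))/2 = 3*(-25*(-½))/2 = (3/2)*(25/2) = 75/4 ≈ 18.750)
E = -82/5 (E = -21 + 23*(⅕) = -21 + 23/5 = -82/5 ≈ -16.400)
(X + 14)*(E - 43) = (75/4 + 14)*(-82/5 - 43) = (131/4)*(-297/5) = -38907/20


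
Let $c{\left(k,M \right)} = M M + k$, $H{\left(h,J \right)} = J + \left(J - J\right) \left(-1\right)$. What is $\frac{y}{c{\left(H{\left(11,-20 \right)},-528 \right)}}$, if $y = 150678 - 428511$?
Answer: $- \frac{277833}{278764} \approx -0.99666$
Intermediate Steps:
$H{\left(h,J \right)} = J$ ($H{\left(h,J \right)} = J + 0 \left(-1\right) = J + 0 = J$)
$y = -277833$
$c{\left(k,M \right)} = k + M^{2}$ ($c{\left(k,M \right)} = M^{2} + k = k + M^{2}$)
$\frac{y}{c{\left(H{\left(11,-20 \right)},-528 \right)}} = - \frac{277833}{-20 + \left(-528\right)^{2}} = - \frac{277833}{-20 + 278784} = - \frac{277833}{278764}$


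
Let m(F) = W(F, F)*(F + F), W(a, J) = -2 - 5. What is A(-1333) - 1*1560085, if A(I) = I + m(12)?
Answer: -1561586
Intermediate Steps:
W(a, J) = -7
m(F) = -14*F (m(F) = -7*(F + F) = -14*F)
A(I) = -168 + I (A(I) = I - 14*12 = I - 168 = -168 + I)
A(-1333) - 1*1560085 = (-168 - 1333) - 1*1560085 = -1501 - 1560085 = -1561586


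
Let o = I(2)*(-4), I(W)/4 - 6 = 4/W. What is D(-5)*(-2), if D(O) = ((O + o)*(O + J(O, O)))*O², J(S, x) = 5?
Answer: 0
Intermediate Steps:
I(W) = 24 + 16/W (I(W) = 24 + 4*(4/W) = 24 + 16/W)
o = -128 (o = (24 + 16/2)*(-4) = (24 + 16*(½))*(-4) = (24 + 8)*(-4) = 32*(-4) = -128)
D(O) = O²*(-128 + O)*(5 + O) (D(O) = ((O - 128)*(O + 5))*O² = ((-128 + O)*(5 + O))*O² = O²*(-128 + O)*(5 + O))
D(-5)*(-2) = ((-5)²*(-640 + (-5)² - 123*(-5)))*(-2) = (25*(-640 + 25 + 615))*(-2) = (25*0)*(-2) = 0*(-2) = 0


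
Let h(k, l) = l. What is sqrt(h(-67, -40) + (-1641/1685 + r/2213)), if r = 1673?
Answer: 6*I*sqrt(15533864991190)/3728905 ≈ 6.3418*I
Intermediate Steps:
sqrt(h(-67, -40) + (-1641/1685 + r/2213)) = sqrt(-40 + (-1641/1685 + 1673/2213)) = sqrt(-40 - 812528/3728905) = sqrt(-149968728/3728905) = 6*I*sqrt(15533864991190)/3728905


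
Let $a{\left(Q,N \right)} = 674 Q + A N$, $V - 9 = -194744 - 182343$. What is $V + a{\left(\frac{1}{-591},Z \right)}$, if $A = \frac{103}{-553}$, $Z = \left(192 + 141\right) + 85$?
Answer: $- \frac{123263580830}{326823} \approx -3.7716 \cdot 10^{5}$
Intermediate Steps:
$Z = 418$ ($Z = 333 + 85 = 418$)
$A = - \frac{103}{553}$ ($A = 103 \left(- \frac{1}{553}\right) = - \frac{103}{553} \approx -0.18626$)
$V = -377078$ ($V = 9 - 377087 = -377078$)
$a{\left(Q,N \right)} = 674 Q - \frac{103 N}{553}$
$V + a{\left(\frac{1}{-591},Z \right)} = -377078 + \left(\frac{674}{-591} - \frac{43054}{553}\right) = -377078 + \left(674 \left(- \frac{1}{591}\right) - \frac{43054}{553}\right) = -377078 - \frac{25817636}{326823} = - \frac{123263580830}{326823}$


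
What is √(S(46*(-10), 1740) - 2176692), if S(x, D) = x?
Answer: 8*I*√34018 ≈ 1475.5*I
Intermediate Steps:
√(S(46*(-10), 1740) - 2176692) = √(46*(-10) - 2176692) = √(-460 - 2176692) = √(-2177152) = 8*I*√34018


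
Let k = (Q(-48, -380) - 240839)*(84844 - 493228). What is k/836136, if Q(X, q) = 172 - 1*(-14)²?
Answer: 195167848/1659 ≈ 1.1764e+5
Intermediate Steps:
Q(X, q) = -24 (Q(X, q) = 172 - 1*196 = 172 - 196 = -24)
k = 98364595392 (k = (-24 - 240839)*(84844 - 493228) = -240863*(-408384) = 98364595392)
k/836136 = 98364595392/836136 = 98364595392*(1/836136) = 195167848/1659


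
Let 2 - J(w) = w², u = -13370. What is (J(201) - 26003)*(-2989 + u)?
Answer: 1086270318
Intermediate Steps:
J(w) = 2 - w²
(J(201) - 26003)*(-2989 + u) = ((2 - 1*201²) - 26003)*(-2989 - 13370) = ((2 - 1*40401) - 26003)*(-16359) = ((2 - 40401) - 26003)*(-16359) = (-40399 - 26003)*(-16359) = -66402*(-16359) = 1086270318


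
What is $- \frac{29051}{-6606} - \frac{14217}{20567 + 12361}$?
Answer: $\frac{20539853}{5179104} \approx 3.9659$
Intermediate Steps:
$- \frac{29051}{-6606} - \frac{14217}{20567 + 12361} = \left(-29051\right) \left(- \frac{1}{6606}\right) - \frac{14217}{32928} = \frac{29051}{6606} - \frac{677}{1568} = \frac{20539853}{5179104}$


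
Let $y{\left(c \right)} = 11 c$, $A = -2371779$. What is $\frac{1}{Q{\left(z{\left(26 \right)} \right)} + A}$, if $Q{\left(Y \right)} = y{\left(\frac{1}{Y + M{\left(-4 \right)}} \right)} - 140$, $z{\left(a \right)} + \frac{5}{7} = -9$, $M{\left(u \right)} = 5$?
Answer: $- \frac{3}{7115764} \approx -4.216 \cdot 10^{-7}$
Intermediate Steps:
$z{\left(a \right)} = - \frac{68}{7}$ ($z{\left(a \right)} = - \frac{5}{7} - 9 = - \frac{68}{7}$)
$Q{\left(Y \right)} = -140 + \frac{11}{5 + Y}$ ($Q{\left(Y \right)} = \frac{11}{Y + 5} - 140 = \frac{11}{5 + Y} - 140 = -140 + \frac{11}{5 + Y}$)
$\frac{1}{Q{\left(z{\left(26 \right)} \right)} + A} = \frac{1}{\frac{-689 - -1360}{5 - \frac{68}{7}} - 2371779} = \frac{1}{\frac{-689 + 1360}{- \frac{33}{7}} - 2371779} = \frac{1}{\left(- \frac{7}{33}\right) 671 - 2371779} = \frac{1}{- \frac{427}{3} - 2371779} = \frac{1}{- \frac{7115764}{3}} = - \frac{3}{7115764}$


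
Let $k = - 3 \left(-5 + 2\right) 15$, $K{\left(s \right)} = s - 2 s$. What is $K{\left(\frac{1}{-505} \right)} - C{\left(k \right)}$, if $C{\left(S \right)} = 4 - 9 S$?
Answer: $\frac{611556}{505} \approx 1211.0$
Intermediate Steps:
$K{\left(s \right)} = - s$
$k = 135$ ($k = \left(-3\right) \left(-3\right) 15 = 9 \cdot 15 = 135$)
$K{\left(\frac{1}{-505} \right)} - C{\left(k \right)} = - \frac{1}{-505} - \left(4 - 1215\right) = \left(-1\right) \left(- \frac{1}{505}\right) - \left(4 - 1215\right) = \frac{1}{505} - -1211 = \frac{1}{505} + 1211 = \frac{611556}{505}$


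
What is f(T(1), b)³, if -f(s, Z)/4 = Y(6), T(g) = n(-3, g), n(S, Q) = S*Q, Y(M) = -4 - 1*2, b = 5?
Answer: 13824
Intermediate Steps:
Y(M) = -6 (Y(M) = -4 - 2 = -6)
n(S, Q) = Q*S
T(g) = -3*g (T(g) = g*(-3) = -3*g)
f(s, Z) = 24 (f(s, Z) = -4*(-6) = 24)
f(T(1), b)³ = 24³ = 13824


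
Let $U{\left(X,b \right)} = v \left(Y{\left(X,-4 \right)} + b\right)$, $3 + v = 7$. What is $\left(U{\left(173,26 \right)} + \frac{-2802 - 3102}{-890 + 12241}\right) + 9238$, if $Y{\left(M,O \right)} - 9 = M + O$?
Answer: $\frac{114117050}{11351} \approx 10053.0$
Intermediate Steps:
$Y{\left(M,O \right)} = 9 + M + O$ ($Y{\left(M,O \right)} = 9 + \left(M + O\right) = 9 + M + O$)
$v = 4$ ($v = -3 + 7 = 4$)
$U{\left(X,b \right)} = 20 + 4 X + 4 b$ ($U{\left(X,b \right)} = 4 \left(\left(9 + X - 4\right) + b\right) = 4 \left(\left(5 + X\right) + b\right) = 4 \left(5 + X + b\right) = 20 + 4 X + 4 b$)
$\left(U{\left(173,26 \right)} + \frac{-2802 - 3102}{-890 + 12241}\right) + 9238 = \left(\left(20 + 4 \cdot 173 + 4 \cdot 26\right) + \frac{-2802 - 3102}{-890 + 12241}\right) + 9238 = \left(\left(20 + 692 + 104\right) - \frac{5904}{11351}\right) + 9238 = \left(816 - \frac{5904}{11351}\right) + 9238 = \frac{9256512}{11351} + 9238 = \frac{114117050}{11351}$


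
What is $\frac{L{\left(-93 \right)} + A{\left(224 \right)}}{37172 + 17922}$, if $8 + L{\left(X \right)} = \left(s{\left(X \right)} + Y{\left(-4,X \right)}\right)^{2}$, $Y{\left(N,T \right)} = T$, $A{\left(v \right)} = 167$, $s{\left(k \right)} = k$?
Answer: $\frac{34755}{55094} \approx 0.63083$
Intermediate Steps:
$L{\left(X \right)} = -8 + 4 X^{2}$ ($L{\left(X \right)} = -8 + \left(X + X\right)^{2} = -8 + \left(2 X\right)^{2} = -8 + 4 X^{2}$)
$\frac{L{\left(-93 \right)} + A{\left(224 \right)}}{37172 + 17922} = \frac{\left(-8 + 4 \left(-93\right)^{2}\right) + 167}{37172 + 17922} = \frac{\left(-8 + 4 \cdot 8649\right) + 167}{55094} = \left(\left(-8 + 34596\right) + 167\right) \frac{1}{55094} = \left(34588 + 167\right) \frac{1}{55094} = 34755 \cdot \frac{1}{55094} = \frac{34755}{55094}$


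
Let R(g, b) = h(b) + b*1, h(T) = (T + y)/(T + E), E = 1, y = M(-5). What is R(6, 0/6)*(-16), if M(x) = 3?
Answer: -48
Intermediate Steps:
y = 3
h(T) = (3 + T)/(1 + T) (h(T) = (T + 3)/(T + 1) = (3 + T)/(1 + T))
R(g, b) = b + (3 + b)/(1 + b) (R(g, b) = (3 + b)/(1 + b) + b*1 = (3 + b)/(1 + b) + b = b + (3 + b)/(1 + b))
R(6, 0/6)*(-16) = ((3 + 0/6 + (0/6)*(1 + 0/6))/(1 + 0/6))*(-16) = ((3 + 0*(1/6) + (0*(1/6))*(1 + 0*(1/6)))/(1 + 0*(1/6)))*(-16) = ((3 + 0 + 0*(1 + 0))/(1 + 0))*(-16) = ((3 + 0 + 0*1)/1)*(-16) = (1*(3 + 0 + 0))*(-16) = (1*3)*(-16) = 3*(-16) = -48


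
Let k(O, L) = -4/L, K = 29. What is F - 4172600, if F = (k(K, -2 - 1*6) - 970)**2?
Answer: -12930679/4 ≈ -3.2327e+6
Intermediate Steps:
F = 3759721/4 (F = (-4/(-2 - 1*6) - 970)**2 = (-4/(-2 - 6) - 970)**2 = (-4/(-8) - 970)**2 = (-4*(-1/8) - 970)**2 = (1/2 - 970)**2 = (-1939/2)**2 = 3759721/4 ≈ 9.3993e+5)
F - 4172600 = 3759721/4 - 4172600 = -12930679/4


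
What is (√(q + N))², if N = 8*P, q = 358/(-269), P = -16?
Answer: -34790/269 ≈ -129.33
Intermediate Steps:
q = -358/269 (q = 358*(-1/269) = -358/269 ≈ -1.3309)
N = -128 (N = 8*(-16) = -128)
(√(q + N))² = (√(-358/269 - 128))² = (√(-34790/269))² = (7*I*√190990/269)² = -34790/269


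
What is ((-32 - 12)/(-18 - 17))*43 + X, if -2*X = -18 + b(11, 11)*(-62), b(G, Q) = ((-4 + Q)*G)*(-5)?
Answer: -415518/35 ≈ -11872.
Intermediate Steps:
b(G, Q) = -5*G*(-4 + Q) (b(G, Q) = (G*(-4 + Q))*(-5) = -5*G*(-4 + Q))
X = -11926 (X = -(-18 + (5*11*(4 - 1*11))*(-62))/2 = -(-18 + (5*11*(4 - 11))*(-62))/2 = -(-18 + (5*11*(-7))*(-62))/2 = -(-18 - 385*(-62))/2 = -(-18 + 23870)/2 = -½*23852 = -11926)
((-32 - 12)/(-18 - 17))*43 + X = ((-32 - 12)/(-18 - 17))*43 - 11926 = -44/(-35)*43 - 11926 = -44*(-1/35)*43 - 11926 = (44/35)*43 - 11926 = 1892/35 - 11926 = -415518/35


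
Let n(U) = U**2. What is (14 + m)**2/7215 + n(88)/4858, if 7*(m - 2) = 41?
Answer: 67892761/40892215 ≈ 1.6603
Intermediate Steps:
m = 55/7 (m = 2 + (1/7)*41 = 2 + 41/7 = 55/7 ≈ 7.8571)
(14 + m)**2/7215 + n(88)/4858 = (14 + 55/7)**2/7215 + 88**2/4858 = (153/7)**2*(1/7215) + 7744*(1/4858) = (23409/49)*(1/7215) + 3872/2429 = 7803/117845 + 3872/2429 = 67892761/40892215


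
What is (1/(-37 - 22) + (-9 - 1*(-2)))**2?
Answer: 171396/3481 ≈ 49.238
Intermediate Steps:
(1/(-37 - 22) + (-9 - 1*(-2)))**2 = (1/(-59) + (-9 + 2))**2 = (-1/59 - 7)**2 = (-414/59)**2 = 171396/3481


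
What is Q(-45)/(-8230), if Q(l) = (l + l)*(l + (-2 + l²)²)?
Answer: 36832356/823 ≈ 44754.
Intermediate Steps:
Q(l) = 2*l*(l + (-2 + l²)²) (Q(l) = (2*l)*(l + (-2 + l²)²) = 2*l*(l + (-2 + l²)²))
Q(-45)/(-8230) = (2*(-45)*(-45 + (-2 + (-45)²)²))/(-8230) = (2*(-45)*(-45 + (-2 + 2025)²))*(-1/8230) = (2*(-45)*(-45 + 2023²))*(-1/8230) = (2*(-45)*(-45 + 4092529))*(-1/8230) = (2*(-45)*4092484)*(-1/8230) = -368323560*(-1/8230) = 36832356/823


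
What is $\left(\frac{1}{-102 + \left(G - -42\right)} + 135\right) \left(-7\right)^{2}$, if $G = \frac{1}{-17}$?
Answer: $\frac{6753082}{1021} \approx 6614.2$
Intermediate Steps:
$G = - \frac{1}{17} \approx -0.058824$
$\left(\frac{1}{-102 + \left(G - -42\right)} + 135\right) \left(-7\right)^{2} = \left(\frac{1}{-102 - - \frac{713}{17}} + 135\right) \left(-7\right)^{2} = \left(\frac{1}{-102 + \left(- \frac{1}{17} + 42\right)} + 135\right) 49 = \left(\frac{1}{-102 + \frac{713}{17}} + 135\right) 49 = \left(\frac{1}{- \frac{1021}{17}} + 135\right) 49 = \left(- \frac{17}{1021} + 135\right) 49 = \frac{137818}{1021} \cdot 49 = \frac{6753082}{1021}$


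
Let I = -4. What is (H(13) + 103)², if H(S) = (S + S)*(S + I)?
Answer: 113569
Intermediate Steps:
H(S) = 2*S*(-4 + S) (H(S) = (S + S)*(S - 4) = (2*S)*(-4 + S) = 2*S*(-4 + S))
(H(13) + 103)² = (2*13*(-4 + 13) + 103)² = (2*13*9 + 103)² = (234 + 103)² = 337² = 113569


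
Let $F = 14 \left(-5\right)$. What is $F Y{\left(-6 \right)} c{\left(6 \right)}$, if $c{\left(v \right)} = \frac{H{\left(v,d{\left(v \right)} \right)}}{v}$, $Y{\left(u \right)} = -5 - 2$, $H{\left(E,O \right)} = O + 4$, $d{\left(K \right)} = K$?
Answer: $\frac{2450}{3} \approx 816.67$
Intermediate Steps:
$F = -70$
$H{\left(E,O \right)} = 4 + O$
$Y{\left(u \right)} = -7$
$c{\left(v \right)} = \frac{4 + v}{v}$
$F Y{\left(-6 \right)} c{\left(6 \right)} = \left(-70\right) \left(-7\right) \frac{4 + 6}{6} = 490 \cdot \frac{1}{6} \cdot 10 = 490 \cdot \frac{5}{3} = \frac{2450}{3}$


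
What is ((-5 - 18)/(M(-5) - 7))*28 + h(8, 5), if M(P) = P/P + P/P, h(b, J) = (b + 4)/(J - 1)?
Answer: 659/5 ≈ 131.80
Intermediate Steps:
h(b, J) = (4 + b)/(-1 + J)
M(P) = 2 (M(P) = 1 + 1 = 2)
((-5 - 18)/(M(-5) - 7))*28 + h(8, 5) = ((-5 - 18)/(2 - 7))*28 + (4 + 8)/(-1 + 5) = -23/(-5)*28 + 12/4 = -23*(-1/5)*28 + (1/4)*12 = (23/5)*28 + 3 = 644/5 + 3 = 659/5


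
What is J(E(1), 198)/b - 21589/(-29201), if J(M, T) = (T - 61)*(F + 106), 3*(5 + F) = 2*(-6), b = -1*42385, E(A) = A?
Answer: 526997676/1237684385 ≈ 0.42579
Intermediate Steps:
b = -42385
F = -9 (F = -5 + (2*(-6))/3 = -5 + (⅓)*(-12) = -5 - 4 = -9)
J(M, T) = -5917 + 97*T (J(M, T) = (T - 61)*(-9 + 106) = (-61 + T)*97 = -5917 + 97*T)
J(E(1), 198)/b - 21589/(-29201) = (-5917 + 97*198)/(-42385) - 21589/(-29201) = (-5917 + 19206)*(-1/42385) - 21589*(-1/29201) = 13289*(-1/42385) + 21589/29201 = -13289/42385 + 21589/29201 = 526997676/1237684385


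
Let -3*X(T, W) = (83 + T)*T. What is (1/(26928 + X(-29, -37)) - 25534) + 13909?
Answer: -319106249/27450 ≈ -11625.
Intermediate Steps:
X(T, W) = -T*(83 + T)/3 (X(T, W) = -(83 + T)*T/3 = -T*(83 + T)/3)
(1/(26928 + X(-29, -37)) - 25534) + 13909 = (1/(26928 - ⅓*(-29)*(83 - 29)) - 25534) + 13909 = (1/(26928 - ⅓*(-29)*54) - 25534) + 13909 = (1/(26928 + 522) - 25534) + 13909 = (1/27450 - 25534) + 13909 = -700908299/27450 + 13909 = -319106249/27450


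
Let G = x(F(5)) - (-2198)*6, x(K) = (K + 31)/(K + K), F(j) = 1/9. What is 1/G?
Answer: 1/13328 ≈ 7.5030e-5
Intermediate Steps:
F(j) = 1/9
x(K) = (31 + K)/(2*K) (x(K) = (31 + K)/((2*K)) = (31 + K)*(1/(2*K)) = (31 + K)/(2*K))
G = 13328 (G = (31 + 1/9)/(2*(1/9)) - (-2198)*6 = (1/2)*9*(280/9) - 1*(-13188) = 140 + 13188 = 13328)
1/G = 1/13328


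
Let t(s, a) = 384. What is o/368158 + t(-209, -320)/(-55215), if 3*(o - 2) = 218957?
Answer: 1296213781/6775947990 ≈ 0.19130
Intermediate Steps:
o = 218963/3 (o = 2 + (1/3)*218957 = 2 + 218957/3 = 218963/3 ≈ 72988.)
o/368158 + t(-209, -320)/(-55215) = (218963/3)/368158 + 384/(-55215) = (218963/3)*(1/368158) + 384*(-1/55215) = 218963/1104474 - 128/18405 = 1296213781/6775947990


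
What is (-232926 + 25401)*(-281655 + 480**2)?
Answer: 10636693875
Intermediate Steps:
(-232926 + 25401)*(-281655 + 480**2) = -207525*(-281655 + 230400) = -207525*(-51255) = 10636693875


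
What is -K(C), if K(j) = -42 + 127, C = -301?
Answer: -85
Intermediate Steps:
K(j) = 85
-K(C) = -1*85 = -85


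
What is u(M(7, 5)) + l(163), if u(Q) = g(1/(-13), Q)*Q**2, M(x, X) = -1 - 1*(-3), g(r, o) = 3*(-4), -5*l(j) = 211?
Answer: -451/5 ≈ -90.200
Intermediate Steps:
l(j) = -211/5 (l(j) = -1/5*211 = -211/5)
g(r, o) = -12
M(x, X) = 2 (M(x, X) = -1 + 3 = 2)
u(Q) = -12*Q**2
u(M(7, 5)) + l(163) = -12*2**2 - 211/5 = -12*4 - 211/5 = -48 - 211/5 = -451/5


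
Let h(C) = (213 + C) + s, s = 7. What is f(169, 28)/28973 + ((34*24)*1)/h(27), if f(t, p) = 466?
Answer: 23757070/7156331 ≈ 3.3197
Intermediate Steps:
h(C) = 220 + C (h(C) = (213 + C) + 7 = 220 + C)
f(169, 28)/28973 + ((34*24)*1)/h(27) = 466/28973 + ((34*24)*1)/(220 + 27) = 466*(1/28973) + (816*1)/247 = 466/28973 + 816*(1/247) = 466/28973 + 816/247 = 23757070/7156331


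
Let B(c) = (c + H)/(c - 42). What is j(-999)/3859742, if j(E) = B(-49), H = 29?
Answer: 10/175618261 ≈ 5.6942e-8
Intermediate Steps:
B(c) = (29 + c)/(-42 + c) (B(c) = (c + 29)/(c - 42) = (29 + c)/(-42 + c))
j(E) = 20/91 (j(E) = (29 - 49)/(-42 - 49) = -20/(-91) = -1/91*(-20) = 20/91)
j(-999)/3859742 = (20/91)/3859742 = (20/91)*(1/3859742) = 10/175618261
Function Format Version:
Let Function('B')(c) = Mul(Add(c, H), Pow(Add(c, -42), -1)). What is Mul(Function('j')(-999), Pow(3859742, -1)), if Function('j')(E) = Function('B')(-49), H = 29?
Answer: Rational(10, 175618261) ≈ 5.6942e-8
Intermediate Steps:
Function('B')(c) = Mul(Pow(Add(-42, c), -1), Add(29, c)) (Function('B')(c) = Mul(Add(c, 29), Pow(Add(c, -42), -1)) = Mul(Add(29, c), Pow(Add(-42, c), -1)) = Mul(Pow(Add(-42, c), -1), Add(29, c)))
Function('j')(E) = Rational(20, 91) (Function('j')(E) = Mul(Pow(Add(-42, -49), -1), Add(29, -49)) = Mul(Pow(-91, -1), -20) = Mul(Rational(-1, 91), -20) = Rational(20, 91))
Mul(Function('j')(-999), Pow(3859742, -1)) = Mul(Rational(20, 91), Pow(3859742, -1)) = Mul(Rational(20, 91), Rational(1, 3859742)) = Rational(10, 175618261)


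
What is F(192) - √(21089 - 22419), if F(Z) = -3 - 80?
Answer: -83 - I*√1330 ≈ -83.0 - 36.469*I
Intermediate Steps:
F(Z) = -83
F(192) - √(21089 - 22419) = -83 - √(21089 - 22419) = -83 - √(-1330) = -83 - I*√1330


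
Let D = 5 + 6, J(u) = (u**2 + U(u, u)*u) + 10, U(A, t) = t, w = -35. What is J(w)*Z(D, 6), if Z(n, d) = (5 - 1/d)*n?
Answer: 130790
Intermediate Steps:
J(u) = 10 + 2*u**2 (J(u) = (u**2 + u*u) + 10 = (u**2 + u**2) + 10 = 2*u**2 + 10 = 10 + 2*u**2)
D = 11
Z(n, d) = n*(5 - 1/d)
J(w)*Z(D, 6) = (10 + 2*(-35)**2)*(5*11 - 1*11/6) = (10 + 2*1225)*(55 - 1*11*1/6) = (10 + 2450)*(55 - 11/6) = 2460*(319/6) = 130790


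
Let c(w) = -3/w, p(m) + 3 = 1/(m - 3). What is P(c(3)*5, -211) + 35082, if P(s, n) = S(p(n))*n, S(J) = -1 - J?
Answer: 7417029/214 ≈ 34659.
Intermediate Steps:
p(m) = -3 + 1/(-3 + m) (p(m) = -3 + 1/(m - 3) = -3 + 1/(-3 + m))
P(s, n) = n*(-1 - (10 - 3*n)/(-3 + n)) (P(s, n) = (-1 - (10 - 3*n)/(-3 + n))*n = n*(-1 - (10 - 3*n)/(-3 + n)))
P(c(3)*5, -211) + 35082 = -211*(-7 + 2*(-211))/(-3 - 211) + 35082 = -211*(-7 - 422)/(-214) + 35082 = -211*(-1/214)*(-429) + 35082 = -90519/214 + 35082 = 7417029/214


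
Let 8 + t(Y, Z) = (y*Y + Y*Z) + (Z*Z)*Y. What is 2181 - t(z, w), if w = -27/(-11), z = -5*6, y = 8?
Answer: 324689/121 ≈ 2683.4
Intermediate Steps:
z = -30
w = 27/11 (w = -27*(-1/11) = 27/11 ≈ 2.4545)
t(Y, Z) = -8 + 8*Y + Y*Z + Y*Z**2 (t(Y, Z) = -8 + ((8*Y + Y*Z) + (Z*Z)*Y) = -8 + ((8*Y + Y*Z) + Z**2*Y) = -8 + ((8*Y + Y*Z) + Y*Z**2) = -8 + (8*Y + Y*Z + Y*Z**2) = -8 + 8*Y + Y*Z + Y*Z**2)
2181 - t(z, w) = 2181 - (-8 + 8*(-30) - 30*27/11 - 30*(27/11)**2) = 2181 - (-8 - 240 - 810/11 - 30*729/121) = 2181 - (-8 - 240 - 810/11 - 21870/121) = 2181 - 1*(-60788/121) = 2181 + 60788/121 = 324689/121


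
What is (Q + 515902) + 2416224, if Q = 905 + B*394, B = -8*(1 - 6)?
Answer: 2948791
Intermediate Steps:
B = 40 (B = -8*(-5) = 40)
Q = 16665 (Q = 905 + 40*394 = 905 + 15760 = 16665)
(Q + 515902) + 2416224 = (16665 + 515902) + 2416224 = 532567 + 2416224 = 2948791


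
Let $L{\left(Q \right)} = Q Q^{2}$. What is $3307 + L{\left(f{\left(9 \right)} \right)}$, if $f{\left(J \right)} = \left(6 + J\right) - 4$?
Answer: $4638$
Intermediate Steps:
$f{\left(J \right)} = 2 + J$
$L{\left(Q \right)} = Q^{3}$
$3307 + L{\left(f{\left(9 \right)} \right)} = 3307 + \left(2 + 9\right)^{3} = 3307 + 11^{3} = 3307 + 1331 = 4638$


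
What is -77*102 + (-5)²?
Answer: -7829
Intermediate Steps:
-77*102 + (-5)² = -7854 + 25 = -7829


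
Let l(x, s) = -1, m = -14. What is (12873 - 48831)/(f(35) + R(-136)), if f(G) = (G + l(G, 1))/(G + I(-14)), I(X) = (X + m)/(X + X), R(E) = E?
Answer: 49788/187 ≈ 266.25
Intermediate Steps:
I(X) = (-14 + X)/(2*X) (I(X) = (X - 14)/(X + X) = (-14 + X)/((2*X)) = (-14 + X)*(1/(2*X)) = (-14 + X)/(2*X))
f(G) = (-1 + G)/(1 + G) (f(G) = (G - 1)/(G + (½)*(-14 - 14)/(-14)) = (-1 + G)/(G + (½)*(-1/14)*(-28)) = (-1 + G)/(G + 1) = (-1 + G)/(1 + G))
(12873 - 48831)/(f(35) + R(-136)) = (12873 - 48831)/((-1 + 35)/(1 + 35) - 136) = -35958/(34/36 - 136) = -35958/((1/36)*34 - 136) = -35958/(17/18 - 136) = -35958/(-2431/18) = -35958*(-18/2431) = 49788/187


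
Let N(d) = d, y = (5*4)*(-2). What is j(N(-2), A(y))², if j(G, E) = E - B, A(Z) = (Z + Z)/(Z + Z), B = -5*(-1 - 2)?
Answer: 196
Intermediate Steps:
y = -40 (y = 20*(-2) = -40)
B = 15 (B = -5*(-3) = 15)
A(Z) = 1 (A(Z) = (2*Z)/((2*Z)) = (2*Z)*(1/(2*Z)) = 1)
j(G, E) = -15 + E (j(G, E) = E - 1*15 = E - 15 = -15 + E)
j(N(-2), A(y))² = (-15 + 1)² = (-14)² = 196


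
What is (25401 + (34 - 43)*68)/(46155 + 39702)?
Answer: 8263/28619 ≈ 0.28872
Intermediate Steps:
(25401 + (34 - 43)*68)/(46155 + 39702) = (25401 - 9*68)/85857 = (25401 - 612)*(1/85857) = 24789*(1/85857) = 8263/28619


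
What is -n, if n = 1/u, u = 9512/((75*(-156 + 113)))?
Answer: 3225/9512 ≈ 0.33905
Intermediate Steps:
u = -9512/3225 (u = 9512/((75*(-43))) = 9512/(-3225) = 9512*(-1/3225) = -9512/3225 ≈ -2.9495)
n = -3225/9512 (n = 1/(-9512/3225) = -3225/9512 ≈ -0.33905)
-n = -1*(-3225/9512) = 3225/9512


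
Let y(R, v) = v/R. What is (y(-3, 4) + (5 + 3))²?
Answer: 400/9 ≈ 44.444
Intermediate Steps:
(y(-3, 4) + (5 + 3))² = (4/(-3) + (5 + 3))² = (4*(-⅓) + 8)² = (-4/3 + 8)² = (20/3)² = 400/9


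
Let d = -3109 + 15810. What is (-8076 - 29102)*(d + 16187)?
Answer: -1073998064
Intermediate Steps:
d = 12701
(-8076 - 29102)*(d + 16187) = (-8076 - 29102)*(12701 + 16187) = -37178*28888 = -1073998064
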